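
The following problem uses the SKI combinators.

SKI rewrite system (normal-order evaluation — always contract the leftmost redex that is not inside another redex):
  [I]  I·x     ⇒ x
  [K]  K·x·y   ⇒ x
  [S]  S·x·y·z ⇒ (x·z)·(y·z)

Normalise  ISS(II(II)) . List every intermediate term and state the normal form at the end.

  start: ISS(II(II))
  [1] SS(II(II))
  [2] SS(I(II))
  [3] SS(II)
  [4] SSI

Answer: normal form = SSI  (in 4 steps)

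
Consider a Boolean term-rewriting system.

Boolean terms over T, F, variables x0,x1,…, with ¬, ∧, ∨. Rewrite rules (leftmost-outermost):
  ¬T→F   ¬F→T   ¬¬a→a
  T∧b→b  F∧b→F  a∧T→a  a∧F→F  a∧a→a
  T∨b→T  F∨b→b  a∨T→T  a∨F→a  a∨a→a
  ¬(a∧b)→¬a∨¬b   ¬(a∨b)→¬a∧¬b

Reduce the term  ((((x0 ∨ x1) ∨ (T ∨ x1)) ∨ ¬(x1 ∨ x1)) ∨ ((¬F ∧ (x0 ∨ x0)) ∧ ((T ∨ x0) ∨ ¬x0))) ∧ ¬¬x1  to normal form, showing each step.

Answer: normal form = x1  (in 6 steps)

Reduction:
  start: ((((x0 ∨ x1) ∨ (T ∨ x1)) ∨ ¬(x1 ∨ x1)) ∨ ((¬F ∧ (x0 ∨ x0)) ∧ ((T ∨ x0) ∨ ¬x0))) ∧ ¬¬x1
  step 1: ((((x0 ∨ x1) ∨ T) ∨ ¬(x1 ∨ x1)) ∨ ((¬F ∧ (x0 ∨ x0)) ∧ ((T ∨ x0) ∨ ¬x0))) ∧ ¬¬x1
  step 2: ((T ∨ ¬(x1 ∨ x1)) ∨ ((¬F ∧ (x0 ∨ x0)) ∧ ((T ∨ x0) ∨ ¬x0))) ∧ ¬¬x1
  step 3: (T ∨ ((¬F ∧ (x0 ∨ x0)) ∧ ((T ∨ x0) ∨ ¬x0))) ∧ ¬¬x1
  step 4: T ∧ ¬¬x1
  step 5: ¬¬x1
  step 6: x1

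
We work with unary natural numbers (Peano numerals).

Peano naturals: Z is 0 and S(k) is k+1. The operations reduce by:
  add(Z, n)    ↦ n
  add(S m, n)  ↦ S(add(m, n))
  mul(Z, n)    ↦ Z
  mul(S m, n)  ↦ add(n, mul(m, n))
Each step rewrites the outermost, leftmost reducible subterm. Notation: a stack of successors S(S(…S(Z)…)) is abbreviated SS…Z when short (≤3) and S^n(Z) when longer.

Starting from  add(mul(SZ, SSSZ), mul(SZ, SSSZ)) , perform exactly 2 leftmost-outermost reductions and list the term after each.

  start: add(mul(SZ, SSSZ), mul(SZ, SSSZ))
  [1] add(add(SSSZ, mul(Z, SSSZ)), mul(SZ, SSSZ))
  [2] add(S(add(SSZ, mul(Z, SSSZ))), mul(SZ, SSSZ))

Answer: after 2 steps: add(S(add(SSZ, mul(Z, SSSZ))), mul(SZ, SSSZ))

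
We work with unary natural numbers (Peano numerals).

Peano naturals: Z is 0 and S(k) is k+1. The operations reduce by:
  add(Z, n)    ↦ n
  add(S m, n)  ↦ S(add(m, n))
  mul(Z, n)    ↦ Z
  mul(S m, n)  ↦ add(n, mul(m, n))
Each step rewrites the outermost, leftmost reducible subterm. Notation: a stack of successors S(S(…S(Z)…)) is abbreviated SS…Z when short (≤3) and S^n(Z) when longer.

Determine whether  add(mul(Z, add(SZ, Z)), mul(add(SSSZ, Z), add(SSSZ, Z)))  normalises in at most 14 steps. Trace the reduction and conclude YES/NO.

Answer: NO — after 14 steps the term is S(S(S(add(add(SSSZ, Z), mul(add(SZ, Z), add(SSSZ, Z)))))), not yet normal

Reduction:
  start: add(mul(Z, add(SZ, Z)), mul(add(SSSZ, Z), add(SSSZ, Z)))
  →1  add(Z, mul(add(SSSZ, Z), add(SSSZ, Z)))
  →2  mul(add(SSSZ, Z), add(SSSZ, Z))
  →3  mul(S(add(SSZ, Z)), add(SSSZ, Z))
  →4  add(add(SSSZ, Z), mul(add(SSZ, Z), add(SSSZ, Z)))
  →5  add(S(add(SSZ, Z)), mul(add(SSZ, Z), add(SSSZ, Z)))
  →6  S(add(add(SSZ, Z), mul(add(SSZ, Z), add(SSSZ, Z))))
  →7  S(add(S(add(SZ, Z)), mul(add(SSZ, Z), add(SSSZ, Z))))
  →8  S(S(add(add(SZ, Z), mul(add(SSZ, Z), add(SSSZ, Z)))))
  →9  S(S(add(S(add(Z, Z)), mul(add(SSZ, Z), add(SSSZ, Z)))))
  →10  S(S(S(add(add(Z, Z), mul(add(SSZ, Z), add(SSSZ, Z))))))
  →11  S(S(S(add(Z, mul(add(SSZ, Z), add(SSSZ, Z))))))
  →12  S(S(S(mul(add(SSZ, Z), add(SSSZ, Z)))))
  →13  S(S(S(mul(S(add(SZ, Z)), add(SSSZ, Z)))))
  →14  S(S(S(add(add(SSSZ, Z), mul(add(SZ, Z), add(SSSZ, Z))))))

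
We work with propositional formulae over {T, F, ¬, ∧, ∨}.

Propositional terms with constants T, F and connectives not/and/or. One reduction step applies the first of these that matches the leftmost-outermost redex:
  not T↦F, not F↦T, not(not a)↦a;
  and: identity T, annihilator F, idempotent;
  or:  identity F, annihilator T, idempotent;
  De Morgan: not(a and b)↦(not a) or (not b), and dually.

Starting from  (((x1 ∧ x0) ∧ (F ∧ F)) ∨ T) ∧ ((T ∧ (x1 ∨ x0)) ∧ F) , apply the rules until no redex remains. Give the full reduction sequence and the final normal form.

Answer: normal form = F  (in 3 steps)

Working:
  start: (((x1 ∧ x0) ∧ (F ∧ F)) ∨ T) ∧ ((T ∧ (x1 ∨ x0)) ∧ F)
  →1  T ∧ ((T ∧ (x1 ∨ x0)) ∧ F)
  →2  (T ∧ (x1 ∨ x0)) ∧ F
  →3  F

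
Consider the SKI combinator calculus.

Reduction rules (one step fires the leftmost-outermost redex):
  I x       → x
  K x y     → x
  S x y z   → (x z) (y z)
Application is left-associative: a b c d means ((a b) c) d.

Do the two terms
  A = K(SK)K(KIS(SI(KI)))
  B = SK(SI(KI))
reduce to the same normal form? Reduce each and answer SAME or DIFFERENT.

Term A:
  start: K(SK)K(KIS(SI(KI)))
  [1] SK(KIS(SI(KI)))
  [2] SK(I(SI(KI)))
  [3] SK(SI(KI))

Term B:
  start: SK(SI(KI))

Answer: SAME — A ⇓ SK(SI(KI)), B ⇓ SK(SI(KI))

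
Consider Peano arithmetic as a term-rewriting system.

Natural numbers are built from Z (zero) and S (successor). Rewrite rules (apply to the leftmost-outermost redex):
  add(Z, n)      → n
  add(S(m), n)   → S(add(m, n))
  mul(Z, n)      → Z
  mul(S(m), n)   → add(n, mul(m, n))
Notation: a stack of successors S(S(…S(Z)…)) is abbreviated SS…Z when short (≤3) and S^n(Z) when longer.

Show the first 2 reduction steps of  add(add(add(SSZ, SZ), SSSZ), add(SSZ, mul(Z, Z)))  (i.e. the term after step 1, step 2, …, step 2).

  start: add(add(add(SSZ, SZ), SSSZ), add(SSZ, mul(Z, Z)))
  step 1: add(add(S(add(SZ, SZ)), SSSZ), add(SSZ, mul(Z, Z)))
  step 2: add(S(add(add(SZ, SZ), SSSZ)), add(SSZ, mul(Z, Z)))

Answer: after 2 steps: add(S(add(add(SZ, SZ), SSSZ)), add(SSZ, mul(Z, Z)))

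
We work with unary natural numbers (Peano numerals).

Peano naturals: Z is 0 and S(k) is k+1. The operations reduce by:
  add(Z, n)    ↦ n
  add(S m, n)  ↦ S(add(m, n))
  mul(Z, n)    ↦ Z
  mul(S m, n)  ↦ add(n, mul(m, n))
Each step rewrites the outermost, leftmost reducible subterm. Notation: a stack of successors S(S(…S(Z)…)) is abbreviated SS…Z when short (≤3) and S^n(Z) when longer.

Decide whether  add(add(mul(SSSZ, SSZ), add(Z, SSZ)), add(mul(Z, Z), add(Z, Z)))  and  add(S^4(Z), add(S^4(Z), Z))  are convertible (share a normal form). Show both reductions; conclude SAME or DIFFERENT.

Answer: SAME — A ⇓ S^8(Z), B ⇓ S^8(Z)

Derivation:
Term A:
  start: add(add(mul(SSSZ, SSZ), add(Z, SSZ)), add(mul(Z, Z), add(Z, Z)))
  →1  add(add(add(SSZ, mul(SSZ, SSZ)), add(Z, SSZ)), add(mul(Z, Z), add(Z, Z)))
  →2  add(add(S(add(SZ, mul(SSZ, SSZ))), add(Z, SSZ)), add(mul(Z, Z), add(Z, Z)))
  →3  add(S(add(add(SZ, mul(SSZ, SSZ)), add(Z, SSZ))), add(mul(Z, Z), add(Z, Z)))
  →4  S(add(add(add(SZ, mul(SSZ, SSZ)), add(Z, SSZ)), add(mul(Z, Z), add(Z, Z))))
  →5  S(add(add(S(add(Z, mul(SSZ, SSZ))), add(Z, SSZ)), add(mul(Z, Z), add(Z, Z))))
  →6  S(add(S(add(add(Z, mul(SSZ, SSZ)), add(Z, SSZ))), add(mul(Z, Z), add(Z, Z))))
  →7  S(S(add(add(add(Z, mul(SSZ, SSZ)), add(Z, SSZ)), add(mul(Z, Z), add(Z, Z)))))
  →8  S(S(add(add(mul(SSZ, SSZ), add(Z, SSZ)), add(mul(Z, Z), add(Z, Z)))))
  →9  S(S(add(add(add(SSZ, mul(SZ, SSZ)), add(Z, SSZ)), add(mul(Z, Z), add(Z, Z)))))
  →10  S(S(add(add(S(add(SZ, mul(SZ, SSZ))), add(Z, SSZ)), add(mul(Z, Z), add(Z, Z)))))
  →11  S(S(add(S(add(add(SZ, mul(SZ, SSZ)), add(Z, SSZ))), add(mul(Z, Z), add(Z, Z)))))
  →12  S(S(S(add(add(add(SZ, mul(SZ, SSZ)), add(Z, SSZ)), add(mul(Z, Z), add(Z, Z))))))
  →13  S(S(S(add(add(S(add(Z, mul(SZ, SSZ))), add(Z, SSZ)), add(mul(Z, Z), add(Z, Z))))))
  →14  S(S(S(add(S(add(add(Z, mul(SZ, SSZ)), add(Z, SSZ))), add(mul(Z, Z), add(Z, Z))))))
  →15  S(S(S(S(add(add(add(Z, mul(SZ, SSZ)), add(Z, SSZ)), add(mul(Z, Z), add(Z, Z)))))))
  →16  S(S(S(S(add(add(mul(SZ, SSZ), add(Z, SSZ)), add(mul(Z, Z), add(Z, Z)))))))
  →17  S(S(S(S(add(add(add(SSZ, mul(Z, SSZ)), add(Z, SSZ)), add(mul(Z, Z), add(Z, Z)))))))
  →18  S(S(S(S(add(add(S(add(SZ, mul(Z, SSZ))), add(Z, SSZ)), add(mul(Z, Z), add(Z, Z)))))))
  →19  S(S(S(S(add(S(add(add(SZ, mul(Z, SSZ)), add(Z, SSZ))), add(mul(Z, Z), add(Z, Z)))))))
  →20  S(S(S(S(S(add(add(add(SZ, mul(Z, SSZ)), add(Z, SSZ)), add(mul(Z, Z), add(Z, Z))))))))
  →21  S(S(S(S(S(add(add(S(add(Z, mul(Z, SSZ))), add(Z, SSZ)), add(mul(Z, Z), add(Z, Z))))))))
  →22  S(S(S(S(S(add(S(add(add(Z, mul(Z, SSZ)), add(Z, SSZ))), add(mul(Z, Z), add(Z, Z))))))))
  →23  S(S(S(S(S(S(add(add(add(Z, mul(Z, SSZ)), add(Z, SSZ)), add(mul(Z, Z), add(Z, Z)))))))))
  →24  S(S(S(S(S(S(add(add(mul(Z, SSZ), add(Z, SSZ)), add(mul(Z, Z), add(Z, Z)))))))))
  →25  S(S(S(S(S(S(add(add(Z, add(Z, SSZ)), add(mul(Z, Z), add(Z, Z)))))))))
  →26  S(S(S(S(S(S(add(add(Z, SSZ), add(mul(Z, Z), add(Z, Z)))))))))
  →27  S(S(S(S(S(S(add(SSZ, add(mul(Z, Z), add(Z, Z)))))))))
  →28  S(S(S(S(S(S(S(add(SZ, add(mul(Z, Z), add(Z, Z))))))))))
  →29  S(S(S(S(S(S(S(S(add(Z, add(mul(Z, Z), add(Z, Z)))))))))))
  →30  S(S(S(S(S(S(S(S(add(mul(Z, Z), add(Z, Z))))))))))
  →31  S(S(S(S(S(S(S(S(add(Z, add(Z, Z))))))))))
  →32  S(S(S(S(S(S(S(S(add(Z, Z)))))))))
  →33  S^8(Z)

Term B:
  start: add(S^4(Z), add(S^4(Z), Z))
  →1  S(add(SSSZ, add(S^4(Z), Z)))
  →2  S(S(add(SSZ, add(S^4(Z), Z))))
  →3  S(S(S(add(SZ, add(S^4(Z), Z)))))
  →4  S(S(S(S(add(Z, add(S^4(Z), Z))))))
  →5  S(S(S(S(add(S^4(Z), Z)))))
  →6  S(S(S(S(S(add(SSSZ, Z))))))
  →7  S(S(S(S(S(S(add(SSZ, Z)))))))
  →8  S(S(S(S(S(S(S(add(SZ, Z))))))))
  →9  S(S(S(S(S(S(S(S(add(Z, Z)))))))))
  →10  S^8(Z)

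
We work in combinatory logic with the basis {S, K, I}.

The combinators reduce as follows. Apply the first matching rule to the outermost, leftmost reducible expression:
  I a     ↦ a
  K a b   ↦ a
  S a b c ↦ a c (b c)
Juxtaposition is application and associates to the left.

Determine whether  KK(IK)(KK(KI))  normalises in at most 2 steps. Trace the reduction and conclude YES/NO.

Answer: YES — reaches normal form KK in 2 ≤ 2 steps

Reduction:
  start: KK(IK)(KK(KI))
  →1  K(KK(KI))
  →2  KK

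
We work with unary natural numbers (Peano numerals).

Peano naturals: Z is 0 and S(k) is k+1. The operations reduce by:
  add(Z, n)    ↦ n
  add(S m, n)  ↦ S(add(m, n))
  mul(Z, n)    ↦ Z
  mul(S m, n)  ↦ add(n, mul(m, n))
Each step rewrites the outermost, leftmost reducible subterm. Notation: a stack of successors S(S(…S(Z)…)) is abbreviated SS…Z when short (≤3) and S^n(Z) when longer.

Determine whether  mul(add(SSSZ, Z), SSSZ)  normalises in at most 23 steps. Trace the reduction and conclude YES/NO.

Answer: YES — reaches normal form S^9(Z) in 20 ≤ 23 steps

Reduction:
  start: mul(add(SSSZ, Z), SSSZ)
  [1] mul(S(add(SSZ, Z)), SSSZ)
  [2] add(SSSZ, mul(add(SSZ, Z), SSSZ))
  [3] S(add(SSZ, mul(add(SSZ, Z), SSSZ)))
  [4] S(S(add(SZ, mul(add(SSZ, Z), SSSZ))))
  [5] S(S(S(add(Z, mul(add(SSZ, Z), SSSZ)))))
  [6] S(S(S(mul(add(SSZ, Z), SSSZ))))
  [7] S(S(S(mul(S(add(SZ, Z)), SSSZ))))
  [8] S(S(S(add(SSSZ, mul(add(SZ, Z), SSSZ)))))
  [9] S(S(S(S(add(SSZ, mul(add(SZ, Z), SSSZ))))))
  [10] S(S(S(S(S(add(SZ, mul(add(SZ, Z), SSSZ)))))))
  [11] S(S(S(S(S(S(add(Z, mul(add(SZ, Z), SSSZ))))))))
  [12] S(S(S(S(S(S(mul(add(SZ, Z), SSSZ)))))))
  [13] S(S(S(S(S(S(mul(S(add(Z, Z)), SSSZ)))))))
  [14] S(S(S(S(S(S(add(SSSZ, mul(add(Z, Z), SSSZ))))))))
  [15] S(S(S(S(S(S(S(add(SSZ, mul(add(Z, Z), SSSZ)))))))))
  [16] S(S(S(S(S(S(S(S(add(SZ, mul(add(Z, Z), SSSZ))))))))))
  [17] S(S(S(S(S(S(S(S(S(add(Z, mul(add(Z, Z), SSSZ)))))))))))
  [18] S(S(S(S(S(S(S(S(S(mul(add(Z, Z), SSSZ))))))))))
  [19] S(S(S(S(S(S(S(S(S(mul(Z, SSSZ))))))))))
  [20] S^9(Z)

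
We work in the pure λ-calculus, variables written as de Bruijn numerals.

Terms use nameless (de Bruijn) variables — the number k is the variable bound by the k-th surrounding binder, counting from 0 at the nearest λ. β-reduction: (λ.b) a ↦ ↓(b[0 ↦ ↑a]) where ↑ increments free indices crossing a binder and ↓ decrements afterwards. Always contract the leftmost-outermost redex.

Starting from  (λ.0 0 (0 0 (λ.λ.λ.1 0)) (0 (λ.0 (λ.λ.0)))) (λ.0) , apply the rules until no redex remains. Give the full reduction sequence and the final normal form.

  start: (λ.0 0 (0 0 (λ.λ.λ.1 0)) (0 (λ.0 (λ.λ.0)))) (λ.0)
  step 1: (λ.0) (λ.0) ((λ.0) (λ.0) (λ.λ.λ.1 0)) ((λ.0) (λ.0 (λ.λ.0)))
  step 2: (λ.0) ((λ.0) (λ.0) (λ.λ.λ.1 0)) ((λ.0) (λ.0 (λ.λ.0)))
  step 3: (λ.0) (λ.0) (λ.λ.λ.1 0) ((λ.0) (λ.0 (λ.λ.0)))
  step 4: (λ.0) (λ.λ.λ.1 0) ((λ.0) (λ.0 (λ.λ.0)))
  step 5: (λ.λ.λ.1 0) ((λ.0) (λ.0 (λ.λ.0)))
  step 6: λ.λ.1 0

Answer: normal form = λ.λ.1 0  (in 6 steps)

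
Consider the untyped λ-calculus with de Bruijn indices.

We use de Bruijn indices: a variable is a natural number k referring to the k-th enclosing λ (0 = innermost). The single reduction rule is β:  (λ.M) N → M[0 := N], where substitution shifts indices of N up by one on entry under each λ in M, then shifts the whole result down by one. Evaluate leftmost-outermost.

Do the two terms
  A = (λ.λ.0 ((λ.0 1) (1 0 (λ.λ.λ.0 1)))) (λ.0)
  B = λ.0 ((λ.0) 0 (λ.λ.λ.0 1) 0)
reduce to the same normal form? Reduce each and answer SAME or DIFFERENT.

Answer: SAME — A ⇓ λ.0 (0 (λ.λ.λ.0 1) 0), B ⇓ λ.0 (0 (λ.λ.λ.0 1) 0)

Reduction:
Term A:
  start: (λ.λ.0 ((λ.0 1) (1 0 (λ.λ.λ.0 1)))) (λ.0)
  [1] λ.0 ((λ.0 1) ((λ.0) 0 (λ.λ.λ.0 1)))
  [2] λ.0 ((λ.0) 0 (λ.λ.λ.0 1) 0)
  [3] λ.0 (0 (λ.λ.λ.0 1) 0)

Term B:
  start: λ.0 ((λ.0) 0 (λ.λ.λ.0 1) 0)
  [1] λ.0 (0 (λ.λ.λ.0 1) 0)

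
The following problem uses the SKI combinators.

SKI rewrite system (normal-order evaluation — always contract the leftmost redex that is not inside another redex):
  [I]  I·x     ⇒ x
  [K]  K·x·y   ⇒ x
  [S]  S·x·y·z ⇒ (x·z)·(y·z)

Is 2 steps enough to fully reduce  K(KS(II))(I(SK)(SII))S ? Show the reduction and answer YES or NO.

Answer: YES — reaches normal form SS in 2 ≤ 2 steps

Working:
  start: K(KS(II))(I(SK)(SII))S
  step 1: KS(II)S
  step 2: SS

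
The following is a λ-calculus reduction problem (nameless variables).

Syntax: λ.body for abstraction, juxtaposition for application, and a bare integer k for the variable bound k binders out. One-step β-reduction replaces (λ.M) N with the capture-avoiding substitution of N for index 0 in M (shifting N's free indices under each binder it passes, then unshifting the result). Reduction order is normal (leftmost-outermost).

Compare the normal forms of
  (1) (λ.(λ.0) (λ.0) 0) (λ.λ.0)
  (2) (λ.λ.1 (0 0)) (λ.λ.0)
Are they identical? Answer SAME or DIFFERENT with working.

Term A:
  start: (λ.(λ.0) (λ.0) 0) (λ.λ.0)
  [1] (λ.0) (λ.0) (λ.λ.0)
  [2] (λ.0) (λ.λ.0)
  [3] λ.λ.0

Term B:
  start: (λ.λ.1 (0 0)) (λ.λ.0)
  [1] λ.(λ.λ.0) (0 0)
  [2] λ.λ.0

Answer: SAME — A ⇓ λ.λ.0, B ⇓ λ.λ.0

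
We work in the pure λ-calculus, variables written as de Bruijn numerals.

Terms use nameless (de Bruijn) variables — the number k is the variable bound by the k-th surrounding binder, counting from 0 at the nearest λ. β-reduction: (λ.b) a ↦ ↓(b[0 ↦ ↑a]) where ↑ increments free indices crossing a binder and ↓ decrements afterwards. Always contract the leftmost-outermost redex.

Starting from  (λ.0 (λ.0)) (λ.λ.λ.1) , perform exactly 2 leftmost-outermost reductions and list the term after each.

Answer: after 2 steps: λ.λ.1

Reduction:
  start: (λ.0 (λ.0)) (λ.λ.λ.1)
  [1] (λ.λ.λ.1) (λ.0)
  [2] λ.λ.1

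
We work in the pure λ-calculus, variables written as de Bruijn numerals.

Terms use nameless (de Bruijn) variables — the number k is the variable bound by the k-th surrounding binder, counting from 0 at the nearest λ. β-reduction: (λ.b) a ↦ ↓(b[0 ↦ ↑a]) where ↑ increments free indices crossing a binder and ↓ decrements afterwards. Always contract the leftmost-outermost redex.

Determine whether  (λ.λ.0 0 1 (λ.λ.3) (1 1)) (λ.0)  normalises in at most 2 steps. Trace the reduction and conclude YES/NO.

Answer: YES — reaches normal form λ.0 0 (λ.0) (λ.λ.λ.0) (λ.0) in 2 ≤ 2 steps

Derivation:
  start: (λ.λ.0 0 1 (λ.λ.3) (1 1)) (λ.0)
  →1  λ.0 0 (λ.0) (λ.λ.λ.0) ((λ.0) (λ.0))
  →2  λ.0 0 (λ.0) (λ.λ.λ.0) (λ.0)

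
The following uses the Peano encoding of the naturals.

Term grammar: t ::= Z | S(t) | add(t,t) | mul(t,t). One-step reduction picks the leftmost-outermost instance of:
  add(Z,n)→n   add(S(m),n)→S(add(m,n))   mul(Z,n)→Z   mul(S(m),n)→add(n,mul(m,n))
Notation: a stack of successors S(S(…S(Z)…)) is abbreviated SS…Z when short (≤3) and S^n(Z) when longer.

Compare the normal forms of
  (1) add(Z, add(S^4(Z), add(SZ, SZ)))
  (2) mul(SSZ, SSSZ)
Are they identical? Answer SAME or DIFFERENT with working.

Term A:
  start: add(Z, add(S^4(Z), add(SZ, SZ)))
  step 1: add(S^4(Z), add(SZ, SZ))
  step 2: S(add(SSSZ, add(SZ, SZ)))
  step 3: S(S(add(SSZ, add(SZ, SZ))))
  step 4: S(S(S(add(SZ, add(SZ, SZ)))))
  step 5: S(S(S(S(add(Z, add(SZ, SZ))))))
  step 6: S(S(S(S(add(SZ, SZ)))))
  step 7: S(S(S(S(S(add(Z, SZ))))))
  step 8: S^6(Z)

Term B:
  start: mul(SSZ, SSSZ)
  step 1: add(SSSZ, mul(SZ, SSSZ))
  step 2: S(add(SSZ, mul(SZ, SSSZ)))
  step 3: S(S(add(SZ, mul(SZ, SSSZ))))
  step 4: S(S(S(add(Z, mul(SZ, SSSZ)))))
  step 5: S(S(S(mul(SZ, SSSZ))))
  step 6: S(S(S(add(SSSZ, mul(Z, SSSZ)))))
  step 7: S(S(S(S(add(SSZ, mul(Z, SSSZ))))))
  step 8: S(S(S(S(S(add(SZ, mul(Z, SSSZ)))))))
  step 9: S(S(S(S(S(S(add(Z, mul(Z, SSSZ))))))))
  step 10: S(S(S(S(S(S(mul(Z, SSSZ)))))))
  step 11: S^6(Z)

Answer: SAME — A ⇓ S^6(Z), B ⇓ S^6(Z)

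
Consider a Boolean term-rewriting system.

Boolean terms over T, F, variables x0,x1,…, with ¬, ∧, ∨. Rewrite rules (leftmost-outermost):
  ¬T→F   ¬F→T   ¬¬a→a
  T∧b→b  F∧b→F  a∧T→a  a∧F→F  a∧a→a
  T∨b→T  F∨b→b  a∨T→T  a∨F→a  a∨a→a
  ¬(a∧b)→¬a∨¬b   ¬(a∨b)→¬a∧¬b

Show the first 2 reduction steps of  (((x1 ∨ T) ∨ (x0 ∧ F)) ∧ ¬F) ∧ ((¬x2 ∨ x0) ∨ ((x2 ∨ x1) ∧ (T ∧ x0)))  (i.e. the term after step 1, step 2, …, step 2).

  start: (((x1 ∨ T) ∨ (x0 ∧ F)) ∧ ¬F) ∧ ((¬x2 ∨ x0) ∨ ((x2 ∨ x1) ∧ (T ∧ x0)))
  [1] ((T ∨ (x0 ∧ F)) ∧ ¬F) ∧ ((¬x2 ∨ x0) ∨ ((x2 ∨ x1) ∧ (T ∧ x0)))
  [2] (T ∧ ¬F) ∧ ((¬x2 ∨ x0) ∨ ((x2 ∨ x1) ∧ (T ∧ x0)))

Answer: after 2 steps: (T ∧ ¬F) ∧ ((¬x2 ∨ x0) ∨ ((x2 ∨ x1) ∧ (T ∧ x0)))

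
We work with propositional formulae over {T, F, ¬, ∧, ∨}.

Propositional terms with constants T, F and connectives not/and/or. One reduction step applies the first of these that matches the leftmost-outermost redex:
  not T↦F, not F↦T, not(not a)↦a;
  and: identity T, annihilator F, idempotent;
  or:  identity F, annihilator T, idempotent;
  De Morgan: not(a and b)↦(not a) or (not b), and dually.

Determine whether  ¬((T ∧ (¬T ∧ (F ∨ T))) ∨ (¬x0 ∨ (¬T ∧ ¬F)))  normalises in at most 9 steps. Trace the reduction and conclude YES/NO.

  start: ¬((T ∧ (¬T ∧ (F ∨ T))) ∨ (¬x0 ∨ (¬T ∧ ¬F)))
  step 1: ¬(T ∧ (¬T ∧ (F ∨ T))) ∧ ¬(¬x0 ∨ (¬T ∧ ¬F))
  step 2: (¬T ∨ ¬(¬T ∧ (F ∨ T))) ∧ ¬(¬x0 ∨ (¬T ∧ ¬F))
  step 3: (F ∨ ¬(¬T ∧ (F ∨ T))) ∧ ¬(¬x0 ∨ (¬T ∧ ¬F))
  step 4: ¬(¬T ∧ (F ∨ T)) ∧ ¬(¬x0 ∨ (¬T ∧ ¬F))
  step 5: (¬¬T ∨ ¬(F ∨ T)) ∧ ¬(¬x0 ∨ (¬T ∧ ¬F))
  step 6: (T ∨ ¬(F ∨ T)) ∧ ¬(¬x0 ∨ (¬T ∧ ¬F))
  step 7: T ∧ ¬(¬x0 ∨ (¬T ∧ ¬F))
  step 8: ¬(¬x0 ∨ (¬T ∧ ¬F))
  step 9: ¬¬x0 ∧ ¬(¬T ∧ ¬F)

Answer: NO — after 9 steps the term is ¬¬x0 ∧ ¬(¬T ∧ ¬F), not yet normal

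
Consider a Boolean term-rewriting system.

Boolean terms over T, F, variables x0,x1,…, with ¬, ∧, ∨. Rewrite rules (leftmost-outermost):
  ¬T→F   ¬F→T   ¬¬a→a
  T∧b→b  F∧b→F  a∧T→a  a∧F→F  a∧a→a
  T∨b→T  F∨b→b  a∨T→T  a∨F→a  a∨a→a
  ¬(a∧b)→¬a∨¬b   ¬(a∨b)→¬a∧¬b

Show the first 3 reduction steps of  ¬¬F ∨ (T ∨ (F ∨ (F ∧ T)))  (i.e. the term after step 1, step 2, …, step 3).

  start: ¬¬F ∨ (T ∨ (F ∨ (F ∧ T)))
  →1  F ∨ (T ∨ (F ∨ (F ∧ T)))
  →2  T ∨ (F ∨ (F ∧ T))
  →3  T

Answer: after 3 steps: T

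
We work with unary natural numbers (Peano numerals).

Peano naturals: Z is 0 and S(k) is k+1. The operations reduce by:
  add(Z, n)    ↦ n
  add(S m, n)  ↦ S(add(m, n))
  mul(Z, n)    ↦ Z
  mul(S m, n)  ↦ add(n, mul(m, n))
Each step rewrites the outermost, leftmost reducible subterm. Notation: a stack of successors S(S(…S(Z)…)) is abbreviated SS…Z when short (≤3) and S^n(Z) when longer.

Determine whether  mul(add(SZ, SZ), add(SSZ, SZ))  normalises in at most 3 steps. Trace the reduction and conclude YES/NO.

  start: mul(add(SZ, SZ), add(SSZ, SZ))
  [1] mul(S(add(Z, SZ)), add(SSZ, SZ))
  [2] add(add(SSZ, SZ), mul(add(Z, SZ), add(SSZ, SZ)))
  [3] add(S(add(SZ, SZ)), mul(add(Z, SZ), add(SSZ, SZ)))

Answer: NO — after 3 steps the term is add(S(add(SZ, SZ)), mul(add(Z, SZ), add(SSZ, SZ))), not yet normal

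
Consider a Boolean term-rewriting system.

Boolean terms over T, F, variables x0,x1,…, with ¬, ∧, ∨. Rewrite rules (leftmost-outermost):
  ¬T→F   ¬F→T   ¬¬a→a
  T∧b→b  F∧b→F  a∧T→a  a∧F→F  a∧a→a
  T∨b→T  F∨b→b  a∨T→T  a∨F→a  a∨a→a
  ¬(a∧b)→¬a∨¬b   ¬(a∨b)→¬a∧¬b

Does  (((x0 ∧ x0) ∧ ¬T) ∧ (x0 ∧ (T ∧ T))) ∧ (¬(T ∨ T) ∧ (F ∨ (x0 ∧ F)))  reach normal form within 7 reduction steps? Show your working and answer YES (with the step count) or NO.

Answer: YES — reaches normal form F in 5 ≤ 7 steps

Reduction:
  start: (((x0 ∧ x0) ∧ ¬T) ∧ (x0 ∧ (T ∧ T))) ∧ (¬(T ∨ T) ∧ (F ∨ (x0 ∧ F)))
  [1] ((x0 ∧ ¬T) ∧ (x0 ∧ (T ∧ T))) ∧ (¬(T ∨ T) ∧ (F ∨ (x0 ∧ F)))
  [2] ((x0 ∧ F) ∧ (x0 ∧ (T ∧ T))) ∧ (¬(T ∨ T) ∧ (F ∨ (x0 ∧ F)))
  [3] (F ∧ (x0 ∧ (T ∧ T))) ∧ (¬(T ∨ T) ∧ (F ∨ (x0 ∧ F)))
  [4] F ∧ (¬(T ∨ T) ∧ (F ∨ (x0 ∧ F)))
  [5] F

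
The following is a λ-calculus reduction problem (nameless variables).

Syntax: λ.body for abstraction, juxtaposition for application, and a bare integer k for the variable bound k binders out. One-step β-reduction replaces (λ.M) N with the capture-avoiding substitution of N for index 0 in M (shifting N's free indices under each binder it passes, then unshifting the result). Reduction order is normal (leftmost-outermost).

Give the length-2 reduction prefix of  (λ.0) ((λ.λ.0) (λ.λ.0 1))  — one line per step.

Answer: after 2 steps: λ.0

Working:
  start: (λ.0) ((λ.λ.0) (λ.λ.0 1))
  [1] (λ.λ.0) (λ.λ.0 1)
  [2] λ.0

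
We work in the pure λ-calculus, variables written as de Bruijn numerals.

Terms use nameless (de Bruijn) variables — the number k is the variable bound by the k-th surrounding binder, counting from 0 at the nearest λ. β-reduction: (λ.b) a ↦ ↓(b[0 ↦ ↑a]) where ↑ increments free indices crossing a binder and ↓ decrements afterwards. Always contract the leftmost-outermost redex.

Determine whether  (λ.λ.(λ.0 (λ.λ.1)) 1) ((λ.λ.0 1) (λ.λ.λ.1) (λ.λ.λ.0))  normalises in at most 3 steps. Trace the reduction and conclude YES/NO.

Answer: NO — after 3 steps the term is λ.(λ.0 (λ.λ.λ.1)) (λ.λ.λ.0) (λ.λ.1), not yet normal

Derivation:
  start: (λ.λ.(λ.0 (λ.λ.1)) 1) ((λ.λ.0 1) (λ.λ.λ.1) (λ.λ.λ.0))
  →1  λ.(λ.0 (λ.λ.1)) ((λ.λ.0 1) (λ.λ.λ.1) (λ.λ.λ.0))
  →2  λ.(λ.λ.0 1) (λ.λ.λ.1) (λ.λ.λ.0) (λ.λ.1)
  →3  λ.(λ.0 (λ.λ.λ.1)) (λ.λ.λ.0) (λ.λ.1)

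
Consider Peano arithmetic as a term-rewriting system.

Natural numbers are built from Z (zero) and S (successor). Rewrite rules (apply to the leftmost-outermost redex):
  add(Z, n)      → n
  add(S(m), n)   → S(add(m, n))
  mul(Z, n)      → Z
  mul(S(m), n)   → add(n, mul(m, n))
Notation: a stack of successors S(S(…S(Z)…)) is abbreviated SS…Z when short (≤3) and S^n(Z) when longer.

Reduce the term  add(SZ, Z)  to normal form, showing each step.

Answer: normal form = SZ  (in 2 steps)

Working:
  start: add(SZ, Z)
  [1] S(add(Z, Z))
  [2] SZ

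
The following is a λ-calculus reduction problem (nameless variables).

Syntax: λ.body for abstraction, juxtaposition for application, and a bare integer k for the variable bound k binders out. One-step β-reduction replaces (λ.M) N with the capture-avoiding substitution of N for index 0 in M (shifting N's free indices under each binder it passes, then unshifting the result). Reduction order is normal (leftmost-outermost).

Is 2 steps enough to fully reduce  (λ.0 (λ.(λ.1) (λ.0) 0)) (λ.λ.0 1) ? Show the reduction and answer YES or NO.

  start: (λ.0 (λ.(λ.1) (λ.0) 0)) (λ.λ.0 1)
  →1  (λ.λ.0 1) (λ.(λ.1) (λ.0) 0)
  →2  λ.0 (λ.(λ.1) (λ.0) 0)

Answer: NO — after 2 steps the term is λ.0 (λ.(λ.1) (λ.0) 0), not yet normal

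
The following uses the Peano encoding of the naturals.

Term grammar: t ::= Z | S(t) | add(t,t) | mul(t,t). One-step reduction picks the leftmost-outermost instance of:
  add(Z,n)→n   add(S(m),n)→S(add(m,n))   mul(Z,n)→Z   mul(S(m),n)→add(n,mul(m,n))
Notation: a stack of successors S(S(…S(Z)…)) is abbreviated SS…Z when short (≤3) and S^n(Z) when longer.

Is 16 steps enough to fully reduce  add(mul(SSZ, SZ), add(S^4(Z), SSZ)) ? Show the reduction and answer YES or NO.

  start: add(mul(SSZ, SZ), add(S^4(Z), SSZ))
  [1] add(add(SZ, mul(SZ, SZ)), add(S^4(Z), SSZ))
  [2] add(S(add(Z, mul(SZ, SZ))), add(S^4(Z), SSZ))
  [3] S(add(add(Z, mul(SZ, SZ)), add(S^4(Z), SSZ)))
  [4] S(add(mul(SZ, SZ), add(S^4(Z), SSZ)))
  [5] S(add(add(SZ, mul(Z, SZ)), add(S^4(Z), SSZ)))
  [6] S(add(S(add(Z, mul(Z, SZ))), add(S^4(Z), SSZ)))
  [7] S(S(add(add(Z, mul(Z, SZ)), add(S^4(Z), SSZ))))
  [8] S(S(add(mul(Z, SZ), add(S^4(Z), SSZ))))
  [9] S(S(add(Z, add(S^4(Z), SSZ))))
  [10] S(S(add(S^4(Z), SSZ)))
  [11] S(S(S(add(SSSZ, SSZ))))
  [12] S(S(S(S(add(SSZ, SSZ)))))
  [13] S(S(S(S(S(add(SZ, SSZ))))))
  [14] S(S(S(S(S(S(add(Z, SSZ)))))))
  [15] S^8(Z)

Answer: YES — reaches normal form S^8(Z) in 15 ≤ 16 steps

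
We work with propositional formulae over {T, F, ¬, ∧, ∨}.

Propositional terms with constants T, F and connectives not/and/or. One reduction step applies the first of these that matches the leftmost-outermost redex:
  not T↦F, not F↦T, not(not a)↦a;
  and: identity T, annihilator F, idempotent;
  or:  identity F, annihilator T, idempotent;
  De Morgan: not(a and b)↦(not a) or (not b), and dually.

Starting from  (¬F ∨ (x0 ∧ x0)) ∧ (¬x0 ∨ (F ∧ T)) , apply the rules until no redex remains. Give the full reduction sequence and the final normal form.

  start: (¬F ∨ (x0 ∧ x0)) ∧ (¬x0 ∨ (F ∧ T))
  [1] (T ∨ (x0 ∧ x0)) ∧ (¬x0 ∨ (F ∧ T))
  [2] T ∧ (¬x0 ∨ (F ∧ T))
  [3] ¬x0 ∨ (F ∧ T)
  [4] ¬x0 ∨ F
  [5] ¬x0

Answer: normal form = ¬x0  (in 5 steps)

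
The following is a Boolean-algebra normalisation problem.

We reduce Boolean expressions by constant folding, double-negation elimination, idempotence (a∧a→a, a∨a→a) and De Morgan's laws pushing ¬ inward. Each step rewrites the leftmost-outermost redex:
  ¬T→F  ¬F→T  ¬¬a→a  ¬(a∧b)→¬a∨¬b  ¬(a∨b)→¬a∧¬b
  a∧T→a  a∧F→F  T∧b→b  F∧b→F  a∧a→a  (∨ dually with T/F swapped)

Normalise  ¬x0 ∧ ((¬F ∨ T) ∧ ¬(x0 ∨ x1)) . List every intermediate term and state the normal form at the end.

  start: ¬x0 ∧ ((¬F ∨ T) ∧ ¬(x0 ∨ x1))
  [1] ¬x0 ∧ (T ∧ ¬(x0 ∨ x1))
  [2] ¬x0 ∧ ¬(x0 ∨ x1)
  [3] ¬x0 ∧ (¬x0 ∧ ¬x1)

Answer: normal form = ¬x0 ∧ (¬x0 ∧ ¬x1)  (in 3 steps)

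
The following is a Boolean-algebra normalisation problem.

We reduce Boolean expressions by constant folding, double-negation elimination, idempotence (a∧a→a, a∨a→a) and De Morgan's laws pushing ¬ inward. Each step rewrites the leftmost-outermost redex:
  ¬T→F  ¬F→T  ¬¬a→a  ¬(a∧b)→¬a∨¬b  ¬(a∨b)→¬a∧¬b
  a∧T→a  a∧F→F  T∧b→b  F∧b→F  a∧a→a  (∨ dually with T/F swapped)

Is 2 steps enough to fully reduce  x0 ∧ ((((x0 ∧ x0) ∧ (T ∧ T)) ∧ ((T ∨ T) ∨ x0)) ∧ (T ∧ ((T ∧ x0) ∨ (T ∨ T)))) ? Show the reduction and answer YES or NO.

Answer: NO — after 2 steps the term is x0 ∧ (((x0 ∧ T) ∧ ((T ∨ T) ∨ x0)) ∧ (T ∧ ((T ∧ x0) ∨ (T ∨ T)))), not yet normal

Derivation:
  start: x0 ∧ ((((x0 ∧ x0) ∧ (T ∧ T)) ∧ ((T ∨ T) ∨ x0)) ∧ (T ∧ ((T ∧ x0) ∨ (T ∨ T))))
  step 1: x0 ∧ (((x0 ∧ (T ∧ T)) ∧ ((T ∨ T) ∨ x0)) ∧ (T ∧ ((T ∧ x0) ∨ (T ∨ T))))
  step 2: x0 ∧ (((x0 ∧ T) ∧ ((T ∨ T) ∨ x0)) ∧ (T ∧ ((T ∧ x0) ∨ (T ∨ T))))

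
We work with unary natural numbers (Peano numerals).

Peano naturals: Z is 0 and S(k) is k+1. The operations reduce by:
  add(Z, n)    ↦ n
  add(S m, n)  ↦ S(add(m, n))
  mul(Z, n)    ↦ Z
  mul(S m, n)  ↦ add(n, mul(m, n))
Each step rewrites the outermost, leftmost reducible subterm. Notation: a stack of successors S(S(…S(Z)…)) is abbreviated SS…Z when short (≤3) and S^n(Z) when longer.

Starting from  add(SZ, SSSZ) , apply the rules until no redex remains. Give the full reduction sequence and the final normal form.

Answer: normal form = S^4(Z)  (in 2 steps)

Working:
  start: add(SZ, SSSZ)
  [1] S(add(Z, SSSZ))
  [2] S^4(Z)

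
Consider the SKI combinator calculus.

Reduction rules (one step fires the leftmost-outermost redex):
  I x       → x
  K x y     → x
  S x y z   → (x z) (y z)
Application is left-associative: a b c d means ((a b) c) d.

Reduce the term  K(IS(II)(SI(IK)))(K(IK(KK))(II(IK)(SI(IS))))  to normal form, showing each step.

Answer: normal form = SI(SIK)  (in 4 steps)

Reduction:
  start: K(IS(II)(SI(IK)))(K(IK(KK))(II(IK)(SI(IS))))
  →1  IS(II)(SI(IK))
  →2  S(II)(SI(IK))
  →3  SI(SI(IK))
  →4  SI(SIK)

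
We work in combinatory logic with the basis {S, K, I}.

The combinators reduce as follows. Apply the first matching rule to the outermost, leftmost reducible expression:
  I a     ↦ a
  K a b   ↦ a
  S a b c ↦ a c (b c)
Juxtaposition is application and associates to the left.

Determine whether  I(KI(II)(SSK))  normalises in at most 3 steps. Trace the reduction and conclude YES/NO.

  start: I(KI(II)(SSK))
  →1  KI(II)(SSK)
  →2  I(SSK)
  →3  SSK

Answer: YES — reaches normal form SSK in 3 ≤ 3 steps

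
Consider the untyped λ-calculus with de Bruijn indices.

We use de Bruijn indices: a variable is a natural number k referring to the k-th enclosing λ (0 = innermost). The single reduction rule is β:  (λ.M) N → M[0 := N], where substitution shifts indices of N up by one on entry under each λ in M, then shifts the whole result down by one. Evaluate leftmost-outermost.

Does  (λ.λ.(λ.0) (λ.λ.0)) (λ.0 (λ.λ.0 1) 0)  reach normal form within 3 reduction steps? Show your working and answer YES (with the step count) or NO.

  start: (λ.λ.(λ.0) (λ.λ.0)) (λ.0 (λ.λ.0 1) 0)
  →1  λ.(λ.0) (λ.λ.0)
  →2  λ.λ.λ.0

Answer: YES — reaches normal form λ.λ.λ.0 in 2 ≤ 3 steps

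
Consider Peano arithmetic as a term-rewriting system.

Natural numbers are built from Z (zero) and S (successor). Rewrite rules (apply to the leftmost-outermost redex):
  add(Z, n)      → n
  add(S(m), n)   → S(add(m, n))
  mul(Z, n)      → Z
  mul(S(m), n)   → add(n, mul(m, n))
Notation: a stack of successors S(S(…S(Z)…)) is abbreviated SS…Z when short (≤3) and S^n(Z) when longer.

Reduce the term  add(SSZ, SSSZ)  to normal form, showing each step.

Answer: normal form = S^5(Z)  (in 3 steps)

Reduction:
  start: add(SSZ, SSSZ)
  step 1: S(add(SZ, SSSZ))
  step 2: S(S(add(Z, SSSZ)))
  step 3: S^5(Z)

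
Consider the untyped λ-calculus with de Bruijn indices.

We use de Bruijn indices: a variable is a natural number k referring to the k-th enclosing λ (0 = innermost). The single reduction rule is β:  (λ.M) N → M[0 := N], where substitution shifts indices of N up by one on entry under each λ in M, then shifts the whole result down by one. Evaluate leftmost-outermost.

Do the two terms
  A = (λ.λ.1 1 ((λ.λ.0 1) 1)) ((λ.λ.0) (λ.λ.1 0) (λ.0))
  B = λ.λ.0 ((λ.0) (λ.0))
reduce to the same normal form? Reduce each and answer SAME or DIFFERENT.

Answer: SAME — A ⇓ λ.λ.0 (λ.0), B ⇓ λ.λ.0 (λ.0)

Derivation:
Term A:
  start: (λ.λ.1 1 ((λ.λ.0 1) 1)) ((λ.λ.0) (λ.λ.1 0) (λ.0))
  step 1: λ.(λ.λ.0) (λ.λ.1 0) (λ.0) ((λ.λ.0) (λ.λ.1 0) (λ.0)) ((λ.λ.0 1) ((λ.λ.0) (λ.λ.1 0) (λ.0)))
  step 2: λ.(λ.0) (λ.0) ((λ.λ.0) (λ.λ.1 0) (λ.0)) ((λ.λ.0 1) ((λ.λ.0) (λ.λ.1 0) (λ.0)))
  step 3: λ.(λ.0) ((λ.λ.0) (λ.λ.1 0) (λ.0)) ((λ.λ.0 1) ((λ.λ.0) (λ.λ.1 0) (λ.0)))
  step 4: λ.(λ.λ.0) (λ.λ.1 0) (λ.0) ((λ.λ.0 1) ((λ.λ.0) (λ.λ.1 0) (λ.0)))
  step 5: λ.(λ.0) (λ.0) ((λ.λ.0 1) ((λ.λ.0) (λ.λ.1 0) (λ.0)))
  step 6: λ.(λ.0) ((λ.λ.0 1) ((λ.λ.0) (λ.λ.1 0) (λ.0)))
  step 7: λ.(λ.λ.0 1) ((λ.λ.0) (λ.λ.1 0) (λ.0))
  step 8: λ.λ.0 ((λ.λ.0) (λ.λ.1 0) (λ.0))
  step 9: λ.λ.0 ((λ.0) (λ.0))
  step 10: λ.λ.0 (λ.0)

Term B:
  start: λ.λ.0 ((λ.0) (λ.0))
  step 1: λ.λ.0 (λ.0)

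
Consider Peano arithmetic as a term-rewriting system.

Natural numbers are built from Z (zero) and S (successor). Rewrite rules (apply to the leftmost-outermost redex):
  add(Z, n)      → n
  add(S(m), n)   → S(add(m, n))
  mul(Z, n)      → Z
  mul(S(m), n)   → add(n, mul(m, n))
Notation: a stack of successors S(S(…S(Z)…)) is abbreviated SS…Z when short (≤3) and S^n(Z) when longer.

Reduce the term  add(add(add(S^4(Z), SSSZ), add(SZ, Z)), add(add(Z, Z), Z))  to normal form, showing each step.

Answer: normal form = S^8(Z)  (in 26 steps)

Working:
  start: add(add(add(S^4(Z), SSSZ), add(SZ, Z)), add(add(Z, Z), Z))
  [1] add(add(S(add(SSSZ, SSSZ)), add(SZ, Z)), add(add(Z, Z), Z))
  [2] add(S(add(add(SSSZ, SSSZ), add(SZ, Z))), add(add(Z, Z), Z))
  [3] S(add(add(add(SSSZ, SSSZ), add(SZ, Z)), add(add(Z, Z), Z)))
  [4] S(add(add(S(add(SSZ, SSSZ)), add(SZ, Z)), add(add(Z, Z), Z)))
  [5] S(add(S(add(add(SSZ, SSSZ), add(SZ, Z))), add(add(Z, Z), Z)))
  [6] S(S(add(add(add(SSZ, SSSZ), add(SZ, Z)), add(add(Z, Z), Z))))
  [7] S(S(add(add(S(add(SZ, SSSZ)), add(SZ, Z)), add(add(Z, Z), Z))))
  [8] S(S(add(S(add(add(SZ, SSSZ), add(SZ, Z))), add(add(Z, Z), Z))))
  [9] S(S(S(add(add(add(SZ, SSSZ), add(SZ, Z)), add(add(Z, Z), Z)))))
  [10] S(S(S(add(add(S(add(Z, SSSZ)), add(SZ, Z)), add(add(Z, Z), Z)))))
  [11] S(S(S(add(S(add(add(Z, SSSZ), add(SZ, Z))), add(add(Z, Z), Z)))))
  [12] S(S(S(S(add(add(add(Z, SSSZ), add(SZ, Z)), add(add(Z, Z), Z))))))
  [13] S(S(S(S(add(add(SSSZ, add(SZ, Z)), add(add(Z, Z), Z))))))
  [14] S(S(S(S(add(S(add(SSZ, add(SZ, Z))), add(add(Z, Z), Z))))))
  [15] S(S(S(S(S(add(add(SSZ, add(SZ, Z)), add(add(Z, Z), Z)))))))
  [16] S(S(S(S(S(add(S(add(SZ, add(SZ, Z))), add(add(Z, Z), Z)))))))
  [17] S(S(S(S(S(S(add(add(SZ, add(SZ, Z)), add(add(Z, Z), Z))))))))
  [18] S(S(S(S(S(S(add(S(add(Z, add(SZ, Z))), add(add(Z, Z), Z))))))))
  [19] S(S(S(S(S(S(S(add(add(Z, add(SZ, Z)), add(add(Z, Z), Z)))))))))
  [20] S(S(S(S(S(S(S(add(add(SZ, Z), add(add(Z, Z), Z)))))))))
  [21] S(S(S(S(S(S(S(add(S(add(Z, Z)), add(add(Z, Z), Z)))))))))
  [22] S(S(S(S(S(S(S(S(add(add(Z, Z), add(add(Z, Z), Z))))))))))
  [23] S(S(S(S(S(S(S(S(add(Z, add(add(Z, Z), Z))))))))))
  [24] S(S(S(S(S(S(S(S(add(add(Z, Z), Z)))))))))
  [25] S(S(S(S(S(S(S(S(add(Z, Z)))))))))
  [26] S^8(Z)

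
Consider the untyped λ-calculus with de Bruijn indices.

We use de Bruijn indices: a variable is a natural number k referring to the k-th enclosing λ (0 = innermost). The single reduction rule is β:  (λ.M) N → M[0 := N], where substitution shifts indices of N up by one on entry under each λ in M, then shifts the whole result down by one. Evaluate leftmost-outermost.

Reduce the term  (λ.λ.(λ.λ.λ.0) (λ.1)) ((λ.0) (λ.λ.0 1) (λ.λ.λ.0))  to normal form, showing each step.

  start: (λ.λ.(λ.λ.λ.0) (λ.1)) ((λ.0) (λ.λ.0 1) (λ.λ.λ.0))
  →1  λ.(λ.λ.λ.0) (λ.1)
  →2  λ.λ.λ.0

Answer: normal form = λ.λ.λ.0  (in 2 steps)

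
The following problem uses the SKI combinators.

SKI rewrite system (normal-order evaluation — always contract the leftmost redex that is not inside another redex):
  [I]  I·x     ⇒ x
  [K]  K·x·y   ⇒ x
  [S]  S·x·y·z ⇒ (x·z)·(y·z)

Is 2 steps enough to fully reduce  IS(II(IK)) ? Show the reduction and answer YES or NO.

  start: IS(II(IK))
  [1] S(II(IK))
  [2] S(I(IK))

Answer: NO — after 2 steps the term is S(I(IK)), not yet normal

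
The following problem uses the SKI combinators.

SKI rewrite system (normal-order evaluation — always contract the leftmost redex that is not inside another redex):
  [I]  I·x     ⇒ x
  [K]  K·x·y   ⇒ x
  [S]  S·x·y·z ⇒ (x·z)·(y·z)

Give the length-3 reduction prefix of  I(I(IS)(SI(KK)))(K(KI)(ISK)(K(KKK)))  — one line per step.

  start: I(I(IS)(SI(KK)))(K(KI)(ISK)(K(KKK)))
  [1] I(IS)(SI(KK))(K(KI)(ISK)(K(KKK)))
  [2] IS(SI(KK))(K(KI)(ISK)(K(KKK)))
  [3] S(SI(KK))(K(KI)(ISK)(K(KKK)))

Answer: after 3 steps: S(SI(KK))(K(KI)(ISK)(K(KKK)))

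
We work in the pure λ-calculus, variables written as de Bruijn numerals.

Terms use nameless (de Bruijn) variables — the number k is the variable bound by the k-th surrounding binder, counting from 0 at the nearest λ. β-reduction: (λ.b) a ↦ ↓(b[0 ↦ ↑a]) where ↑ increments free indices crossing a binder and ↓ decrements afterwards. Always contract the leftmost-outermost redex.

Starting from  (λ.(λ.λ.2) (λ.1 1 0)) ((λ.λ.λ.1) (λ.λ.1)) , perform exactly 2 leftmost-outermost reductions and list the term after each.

  start: (λ.(λ.λ.2) (λ.1 1 0)) ((λ.λ.λ.1) (λ.λ.1))
  step 1: (λ.λ.(λ.λ.λ.1) (λ.λ.1)) (λ.(λ.λ.λ.1) (λ.λ.1) ((λ.λ.λ.1) (λ.λ.1)) 0)
  step 2: λ.(λ.λ.λ.1) (λ.λ.1)

Answer: after 2 steps: λ.(λ.λ.λ.1) (λ.λ.1)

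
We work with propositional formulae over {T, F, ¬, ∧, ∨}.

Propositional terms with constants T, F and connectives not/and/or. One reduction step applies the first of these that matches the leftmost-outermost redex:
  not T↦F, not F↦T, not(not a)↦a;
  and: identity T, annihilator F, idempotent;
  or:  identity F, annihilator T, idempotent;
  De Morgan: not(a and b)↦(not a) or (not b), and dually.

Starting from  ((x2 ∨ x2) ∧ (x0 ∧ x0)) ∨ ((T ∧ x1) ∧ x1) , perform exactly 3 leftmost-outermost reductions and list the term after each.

  start: ((x2 ∨ x2) ∧ (x0 ∧ x0)) ∨ ((T ∧ x1) ∧ x1)
  step 1: (x2 ∧ (x0 ∧ x0)) ∨ ((T ∧ x1) ∧ x1)
  step 2: (x2 ∧ x0) ∨ ((T ∧ x1) ∧ x1)
  step 3: (x2 ∧ x0) ∨ (x1 ∧ x1)

Answer: after 3 steps: (x2 ∧ x0) ∨ (x1 ∧ x1)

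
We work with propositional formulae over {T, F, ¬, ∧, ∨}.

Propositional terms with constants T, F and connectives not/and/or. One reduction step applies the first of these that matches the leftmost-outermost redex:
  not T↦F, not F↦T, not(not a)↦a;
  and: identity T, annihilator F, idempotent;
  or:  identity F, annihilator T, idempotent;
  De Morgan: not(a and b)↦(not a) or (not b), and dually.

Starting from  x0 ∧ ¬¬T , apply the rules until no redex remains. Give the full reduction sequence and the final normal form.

Answer: normal form = x0  (in 2 steps)

Derivation:
  start: x0 ∧ ¬¬T
  step 1: x0 ∧ T
  step 2: x0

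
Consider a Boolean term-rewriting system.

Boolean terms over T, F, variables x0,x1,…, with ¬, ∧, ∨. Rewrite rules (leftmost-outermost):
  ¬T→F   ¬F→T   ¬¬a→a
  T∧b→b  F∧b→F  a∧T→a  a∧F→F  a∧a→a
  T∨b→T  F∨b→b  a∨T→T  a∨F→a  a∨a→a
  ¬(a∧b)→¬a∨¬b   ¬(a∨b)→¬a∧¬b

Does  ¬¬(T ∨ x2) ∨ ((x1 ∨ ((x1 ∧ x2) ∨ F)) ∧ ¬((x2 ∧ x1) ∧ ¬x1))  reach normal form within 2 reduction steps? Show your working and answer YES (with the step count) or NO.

  start: ¬¬(T ∨ x2) ∨ ((x1 ∨ ((x1 ∧ x2) ∨ F)) ∧ ¬((x2 ∧ x1) ∧ ¬x1))
  →1  (T ∨ x2) ∨ ((x1 ∨ ((x1 ∧ x2) ∨ F)) ∧ ¬((x2 ∧ x1) ∧ ¬x1))
  →2  T ∨ ((x1 ∨ ((x1 ∧ x2) ∨ F)) ∧ ¬((x2 ∧ x1) ∧ ¬x1))

Answer: NO — after 2 steps the term is T ∨ ((x1 ∨ ((x1 ∧ x2) ∨ F)) ∧ ¬((x2 ∧ x1) ∧ ¬x1)), not yet normal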